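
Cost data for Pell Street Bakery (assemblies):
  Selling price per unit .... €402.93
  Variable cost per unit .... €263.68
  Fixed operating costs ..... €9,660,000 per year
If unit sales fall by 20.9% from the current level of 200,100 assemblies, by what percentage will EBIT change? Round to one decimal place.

Contribution at this volume is 200,100 × €139.25 = €27,863,925.00.
Subtracting fixed costs: EBIT = €27,863,925.00 − €9,660,000 = €18,203,925.00.
DOL = contribution ÷ EBIT = €27,863,925.00 ÷ €18,203,925.00 = 1.5307.
Operating income changes by 1.5307 × -20.9% = -32.0%.

-32.0%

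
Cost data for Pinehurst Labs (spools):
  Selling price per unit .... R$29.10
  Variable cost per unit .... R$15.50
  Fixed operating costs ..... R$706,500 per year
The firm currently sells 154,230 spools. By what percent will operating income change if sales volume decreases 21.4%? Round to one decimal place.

-32.3%

Contribution at this volume is 154,230 × R$13.60 = R$2,097,528.00.
Subtracting fixed costs: EBIT = R$2,097,528.00 − R$706,500 = R$1,391,028.00.
Degree of operating leverage = R$2,097,528.00 / R$1,391,028.00 = 1.5079.
Operating income changes by 1.5079 × -21.4% = -32.3%.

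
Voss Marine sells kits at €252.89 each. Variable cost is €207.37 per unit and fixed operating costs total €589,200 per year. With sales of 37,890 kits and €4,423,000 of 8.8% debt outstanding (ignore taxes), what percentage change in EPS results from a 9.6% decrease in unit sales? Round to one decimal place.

-22.2%

Total contribution margin = 37,890 × €45.52 = €1,724,752.80.
Operating income = contribution − fixed costs = €1,724,752.80 − €589,200 = €1,135,552.80.
Interest = €389,224.00, so EBIT − I = €746,328.80.
DCL = total CM / (EBIT − I) = €1,724,752.80 / €746,328.80 = 2.3110.
EPS therefore changes by 2.3110 × (-9.6%) = -22.2%.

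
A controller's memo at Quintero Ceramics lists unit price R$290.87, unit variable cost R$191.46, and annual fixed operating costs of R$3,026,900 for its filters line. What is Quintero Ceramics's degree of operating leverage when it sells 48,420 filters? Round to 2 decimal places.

2.69

Contribution at this volume is 48,420 × R$99.41 = R$4,813,432.20.
Operating income = contribution − fixed costs = R$4,813,432.20 − R$3,026,900 = R$1,786,532.20.
DOL = contribution ÷ EBIT = R$4,813,432.20 ÷ R$1,786,532.20 = 2.6943.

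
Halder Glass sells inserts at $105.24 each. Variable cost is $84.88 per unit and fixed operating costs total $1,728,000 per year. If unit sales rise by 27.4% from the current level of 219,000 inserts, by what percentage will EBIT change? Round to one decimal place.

At 219,000 units, contribution = 219,000 × $20.36 = $4,458,840.00.
Operating income = contribution − fixed costs = $4,458,840.00 − $1,728,000 = $2,730,840.00.
So DOL = total CM / EBIT = $4,458,840.00 / $2,730,840.00 = 1.6328.
Operating income changes by 1.6328 × +27.4% = +44.7%.

+44.7%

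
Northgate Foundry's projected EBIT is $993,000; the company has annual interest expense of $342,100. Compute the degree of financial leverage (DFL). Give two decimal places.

1.53

Annual interest charges come to $342,100.00.
DFL = EBIT ÷ (EBIT − I) = $993,000 ÷ ($993,000 − $342,100.00) = $993,000 ÷ $650,900.00 = 1.5256.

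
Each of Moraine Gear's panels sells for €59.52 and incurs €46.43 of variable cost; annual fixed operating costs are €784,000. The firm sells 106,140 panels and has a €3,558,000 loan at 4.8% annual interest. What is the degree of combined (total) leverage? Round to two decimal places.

At 106,140 units, contribution = 106,140 × €13.09 = €1,389,372.60.
EBIT = €1,389,372.60 − €784,000 = €605,372.60. Interest = €170,784.00, so EBIT − I = €434,588.60.
DCL = contribution ÷ (EBIT − I) = €1,389,372.60 ÷ €434,588.60 = 3.1970.

3.20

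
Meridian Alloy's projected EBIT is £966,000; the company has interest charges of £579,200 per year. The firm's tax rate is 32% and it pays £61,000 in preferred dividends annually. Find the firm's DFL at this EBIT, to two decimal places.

3.25

Annual interest charges come to £579,200.00.
Pre-tax preferred-dividend burden = £61,000 ÷ (1 − 0.32) = £89,705.88.
DFL = EBIT ÷ [EBIT − I − D_p/(1−t)] = £966,000 ÷ [£966,000 − £579,200.00 − £89,705.88] = £966,000 ÷ £297,094.12 = 3.2515.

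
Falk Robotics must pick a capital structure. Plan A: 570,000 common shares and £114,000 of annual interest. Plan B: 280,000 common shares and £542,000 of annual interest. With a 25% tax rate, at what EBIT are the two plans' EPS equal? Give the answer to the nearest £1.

£955,241

Set EPS_A = EPS_B: (EBIT − £114,000)(1 − 0.25) ÷ 570,000 = (EBIT − £542,000)(1 − 0.25) ÷ 280,000.
The (1 − t) factor cancels: (EBIT − 114,000) × 280,000 = (EBIT − 542,000) × 570,000.
Solving, EBIT = (542,000·570,000 − 114,000·280,000) / (570,000 − 280,000) = 277,020,000,000 / 290,000 = 955,241.38.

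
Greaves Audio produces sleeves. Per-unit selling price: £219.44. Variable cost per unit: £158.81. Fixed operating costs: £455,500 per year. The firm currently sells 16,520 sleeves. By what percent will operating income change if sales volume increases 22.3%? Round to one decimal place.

+40.9%

At 16,520 units, contribution = 16,520 × £60.63 = £1,001,607.60.
Subtracting fixed costs: EBIT = £1,001,607.60 − £455,500 = £546,107.60.
DOL = contribution ÷ EBIT = £1,001,607.60 ÷ £546,107.60 = 1.8341.
%ΔEBIT = DOL × %ΔSales = 1.8341 × +22.3% = +40.9%.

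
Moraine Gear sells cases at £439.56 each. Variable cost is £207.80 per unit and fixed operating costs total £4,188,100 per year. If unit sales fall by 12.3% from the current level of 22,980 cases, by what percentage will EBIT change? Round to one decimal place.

-57.6%

Total contribution margin = 22,980 × £231.76 = £5,325,844.80.
Operating income = contribution − fixed costs = £5,325,844.80 − £4,188,100 = £1,137,744.80.
So DOL = total CM / EBIT = £5,325,844.80 / £1,137,744.80 = 4.6811.
Operating income changes by 4.6811 × -12.3% = -57.6%.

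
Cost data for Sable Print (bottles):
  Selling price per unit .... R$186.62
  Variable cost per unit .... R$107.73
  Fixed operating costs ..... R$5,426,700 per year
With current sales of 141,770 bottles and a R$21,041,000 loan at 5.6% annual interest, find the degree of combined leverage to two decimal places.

2.44

Contribution at this volume is 141,770 × R$78.89 = R$11,184,235.30.
EBIT = R$11,184,235.30 − R$5,426,700 = R$5,757,535.30. Interest = R$1,178,296.00, so EBIT − I = R$4,579,239.30.
Degree of total leverage = total CM / (EBIT − interest) = R$11,184,235.30 / R$4,579,239.30 = 2.4424.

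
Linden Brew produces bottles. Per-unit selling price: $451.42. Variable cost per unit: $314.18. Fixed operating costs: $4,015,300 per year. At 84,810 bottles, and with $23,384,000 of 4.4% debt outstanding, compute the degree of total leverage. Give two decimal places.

1.76

At 84,810 units, contribution = 84,810 × $137.24 = $11,639,324.40.
Operating income = contribution − fixed costs = $11,639,324.40 − $4,015,300 = $7,624,024.40. Interest = $1,028,896.00, so EBIT − I = $6,595,128.40.
DCL = contribution ÷ (EBIT − I) = $11,639,324.40 ÷ $6,595,128.40 = 1.7648.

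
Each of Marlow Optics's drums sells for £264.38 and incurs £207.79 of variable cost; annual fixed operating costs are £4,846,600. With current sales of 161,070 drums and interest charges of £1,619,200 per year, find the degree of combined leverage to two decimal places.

3.44

Total contribution margin = 161,070 × £56.59 = £9,114,951.30.
EBIT = £9,114,951.30 − £4,846,600 = £4,268,351.30. Interest = £1,619,200.00, so EBIT − I = £2,649,151.30.
Degree of total leverage = total CM / (EBIT − interest) = £9,114,951.30 / £2,649,151.30 = 3.4407.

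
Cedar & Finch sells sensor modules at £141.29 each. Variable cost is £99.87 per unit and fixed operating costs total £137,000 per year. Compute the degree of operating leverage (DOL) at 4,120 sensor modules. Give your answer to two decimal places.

Total contribution margin = 4,120 × £41.42 = £170,650.40.
Operating income = contribution − fixed costs = £170,650.40 − £137,000 = £33,650.40.
So DOL = total CM / EBIT = £170,650.40 / £33,650.40 = 5.0713.

5.07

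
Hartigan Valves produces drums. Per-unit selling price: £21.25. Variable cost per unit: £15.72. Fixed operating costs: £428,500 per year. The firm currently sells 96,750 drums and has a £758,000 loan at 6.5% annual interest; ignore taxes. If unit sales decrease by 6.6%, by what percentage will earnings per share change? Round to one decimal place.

-61.7%

Total contribution margin = 96,750 × £5.53 = £535,027.50.
Subtracting fixed costs: EBIT = £535,027.50 − £428,500 = £106,527.50.
After interest of £49,270.00, pre-tax earnings = £57,257.50.
Degree of combined leverage = contribution ÷ (EBIT − I) = £535,027.50 ÷ £57,257.50 = 9.3442.
EPS therefore changes by 9.3442 × (-6.6%) = -61.7%.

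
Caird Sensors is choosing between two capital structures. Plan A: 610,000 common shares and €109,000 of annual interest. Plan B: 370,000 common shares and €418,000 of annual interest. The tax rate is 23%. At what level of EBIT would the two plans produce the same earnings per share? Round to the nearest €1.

€894,375

Set EPS_A = EPS_B: (EBIT − €109,000)(1 − 0.23) ÷ 610,000 = (EBIT − €418,000)(1 − 0.23) ÷ 370,000.
Cancelling (1 − t) and cross-multiplying: 370,000·(EBIT − 109,000) = 610,000·(EBIT − 418,000).
EBIT × (610,000 − 370,000) = 418,000 × 610,000 − 109,000 × 370,000 = 214,650,000,000, so EBIT = 214,650,000,000 ÷ 240,000 = 894,375.00.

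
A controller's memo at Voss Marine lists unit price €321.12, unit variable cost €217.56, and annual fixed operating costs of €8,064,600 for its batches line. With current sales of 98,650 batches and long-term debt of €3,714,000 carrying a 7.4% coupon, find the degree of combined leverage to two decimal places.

Contribution at this volume is 98,650 × €103.56 = €10,216,194.00.
EBIT = €10,216,194.00 − €8,064,600 = €2,151,594.00. Interest = €274,836.00.
DOL = €10,216,194.00 ÷ €2,151,594.00 = 4.7482; DFL = €2,151,594.00 ÷ €1,876,758.00 = 1.1464.
Combined leverage = 4.7482 × 1.1464 = 5.4433.

5.44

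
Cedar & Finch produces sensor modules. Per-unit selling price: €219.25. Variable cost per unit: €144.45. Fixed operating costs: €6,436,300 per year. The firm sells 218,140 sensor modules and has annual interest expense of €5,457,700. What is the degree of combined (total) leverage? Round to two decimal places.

3.69

Total contribution margin = 218,140 × €74.80 = €16,316,872.00.
Subtracting fixed costs: EBIT = €16,316,872.00 − €6,436,300 = €9,880,572.00. Interest = €5,457,700.00.
DOL = €16,316,872.00 ÷ €9,880,572.00 = 1.6514; DFL = €9,880,572.00 ÷ €4,422,872.00 = 2.2340.
Combined leverage = 1.6514 × 2.2340 = 3.6892.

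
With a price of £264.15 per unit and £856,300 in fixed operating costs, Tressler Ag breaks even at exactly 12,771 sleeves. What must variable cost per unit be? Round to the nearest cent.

£197.10

Contribution per unit must be FC / Q = £856,300 / 12,771 = £67.0503.
Variable cost per unit = £264.15 − £67.0503 = £197.10.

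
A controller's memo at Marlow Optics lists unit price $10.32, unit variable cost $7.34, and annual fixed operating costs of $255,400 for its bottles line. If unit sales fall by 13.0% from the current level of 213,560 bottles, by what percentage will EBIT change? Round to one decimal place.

-21.7%

Contribution at this volume is 213,560 × $2.98 = $636,408.80.
Operating income = contribution − fixed costs = $636,408.80 − $255,400 = $381,008.80.
So DOL = total CM / EBIT = $636,408.80 / $381,008.80 = 1.6703.
So EBIT moves 1.6703 × (-13.0%) = -21.7%.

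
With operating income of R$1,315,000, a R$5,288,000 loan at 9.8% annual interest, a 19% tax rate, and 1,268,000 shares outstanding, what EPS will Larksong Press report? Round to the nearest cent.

R$0.51

Interest = R$518,224.00, so EBT = R$1,315,000 − R$518,224.00 = R$796,776.00.
After tax at 19%: net income = R$796,776.00 × 0.81 = R$645,388.56.
Per share: R$645,388.56 / 1,268,000 shares = R$0.51.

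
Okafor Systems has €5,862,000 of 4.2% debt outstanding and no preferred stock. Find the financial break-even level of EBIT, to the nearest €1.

Annual interest = 4.2% × €5,862,000 = €246,204.00.
Without preferred stock the financial break-even is simply EBIT = interest = €246,204.00.

€246,204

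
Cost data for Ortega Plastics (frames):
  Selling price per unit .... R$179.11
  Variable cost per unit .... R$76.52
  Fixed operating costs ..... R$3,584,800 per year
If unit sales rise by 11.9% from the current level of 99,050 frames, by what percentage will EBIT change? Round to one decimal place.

+18.4%

Contribution at this volume is 99,050 × R$102.59 = R$10,161,539.50.
Operating income = contribution − fixed costs = R$10,161,539.50 − R$3,584,800 = R$6,576,739.50.
So DOL = total CM / EBIT = R$10,161,539.50 / R$6,576,739.50 = 1.5451.
%ΔEBIT = DOL × %ΔSales = 1.5451 × +11.9% = +18.4%.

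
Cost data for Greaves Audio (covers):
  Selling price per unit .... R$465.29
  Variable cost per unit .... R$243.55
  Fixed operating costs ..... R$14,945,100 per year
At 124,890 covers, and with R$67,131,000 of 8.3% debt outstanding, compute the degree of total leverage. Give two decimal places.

3.86

At 124,890 units, contribution = 124,890 × R$221.74 = R$27,693,108.60.
EBIT = R$27,693,108.60 − R$14,945,100 = R$12,748,008.60. Interest = R$5,571,873.00, so EBIT − I = R$7,176,135.60.
Degree of total leverage = total CM / (EBIT − interest) = R$27,693,108.60 / R$7,176,135.60 = 3.8591.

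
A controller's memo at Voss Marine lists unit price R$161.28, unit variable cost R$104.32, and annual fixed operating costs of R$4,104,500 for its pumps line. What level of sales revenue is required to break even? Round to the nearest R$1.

R$11,621,730

CM per unit = R$161.28 − R$104.32 = R$56.96; CM ratio = R$56.96 / R$161.28 = 0.3532.
Break-even sales = FC ÷ CM ratio = R$4,104,500 × R$161.28 / R$56.96 = R$11,621,730.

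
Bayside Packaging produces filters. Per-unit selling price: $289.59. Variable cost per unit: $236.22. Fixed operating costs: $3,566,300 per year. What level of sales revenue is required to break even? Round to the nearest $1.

$19,351,036

CM per unit = $289.59 − $236.22 = $53.37; CM ratio = $53.37 / $289.59 = 0.1843.
Break-even sales = FC ÷ CM ratio = $3,566,300 × $289.59 / $53.37 = $19,351,036.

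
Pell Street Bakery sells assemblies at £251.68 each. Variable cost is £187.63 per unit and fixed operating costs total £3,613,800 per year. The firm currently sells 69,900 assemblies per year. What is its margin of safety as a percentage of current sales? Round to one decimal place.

Each unit contributes £251.68 − £187.63 = £64.05. Break-even units = £3,613,800 ÷ £64.05 = 56,421.55; break-even revenue = 56,421.55 × £251.68 = £14,200,174.61.
Current sales = 69,900 × £251.68 = £17,592,432.00.
Margin of safety = (£17,592,432.00 − £14,200,174.61) ÷ £17,592,432.00 = 19.3%.

19.3%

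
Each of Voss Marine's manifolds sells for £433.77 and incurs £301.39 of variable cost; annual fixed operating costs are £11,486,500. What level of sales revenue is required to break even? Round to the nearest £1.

£37,637,854

CM per unit = £433.77 − £301.39 = £132.38; CM ratio = £132.38 / £433.77 = 0.3052.
Break-even revenue = fixed costs × price ÷ CM = £11,486,500 × £433.77 ÷ £132.38 = £37,637,854.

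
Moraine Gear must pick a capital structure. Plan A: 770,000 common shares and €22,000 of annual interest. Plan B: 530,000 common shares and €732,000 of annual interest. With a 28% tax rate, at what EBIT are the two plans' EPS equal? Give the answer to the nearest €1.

At indifference, (EBIT − 22,000)(1 − t)/770,000 = (EBIT − 732,000)(1 − t)/530,000.
The (1 − t) factor cancels: (EBIT − 22,000) × 530,000 = (EBIT − 732,000) × 770,000.
Solving, EBIT = (732,000·770,000 − 22,000·530,000) / (770,000 − 530,000) = 551,980,000,000 / 240,000 = 2,299,916.67.

€2,299,917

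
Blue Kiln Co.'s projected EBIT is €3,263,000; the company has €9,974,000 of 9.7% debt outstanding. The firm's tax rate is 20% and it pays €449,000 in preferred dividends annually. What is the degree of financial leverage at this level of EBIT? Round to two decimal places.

1.88

Annual interest charges come to €967,478.00.
Pre-tax preferred-dividend burden = €449,000 ÷ (1 − 0.20) = €561,250.00.
DFL = EBIT ÷ [EBIT − I − D_p/(1−t)] = €3,263,000 ÷ [€3,263,000 − €967,478.00 − €561,250.00] = €3,263,000 ÷ €1,734,272.00 = 1.8815.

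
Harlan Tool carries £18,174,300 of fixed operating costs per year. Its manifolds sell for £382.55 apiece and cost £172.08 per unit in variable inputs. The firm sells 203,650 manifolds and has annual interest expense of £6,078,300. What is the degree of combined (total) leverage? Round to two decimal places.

2.30

Contribution at this volume is 203,650 × £210.47 = £42,862,215.50.
Subtracting fixed costs: EBIT = £42,862,215.50 − £18,174,300 = £24,687,915.50. Interest = £6,078,300.00, so EBIT − I = £18,609,615.50.
Degree of total leverage = total CM / (EBIT − interest) = £42,862,215.50 / £18,609,615.50 = 2.3032.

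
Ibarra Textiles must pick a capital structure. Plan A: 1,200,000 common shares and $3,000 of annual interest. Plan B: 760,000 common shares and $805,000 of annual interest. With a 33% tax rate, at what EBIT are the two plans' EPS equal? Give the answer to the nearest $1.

At indifference, (EBIT − 3,000)(1 − t)/1,200,000 = (EBIT − 805,000)(1 − t)/760,000.
The (1 − t) factor cancels: (EBIT − 3,000) × 760,000 = (EBIT − 805,000) × 1,200,000.
EBIT × (1,200,000 − 760,000) = 805,000 × 1,200,000 − 3,000 × 760,000 = 963,720,000,000, so EBIT = 963,720,000,000 ÷ 440,000 = 2,190,272.73.

$2,190,273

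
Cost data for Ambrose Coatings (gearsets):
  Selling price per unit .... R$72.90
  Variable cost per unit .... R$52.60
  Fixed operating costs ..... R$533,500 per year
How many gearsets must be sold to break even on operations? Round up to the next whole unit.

Contribution margin per unit = R$72.90 − R$52.60 = R$20.30.
Units to break even: R$533,500 ÷ R$20.30 = 26,280.79, rounded up to 26,281.

26,281 gearsets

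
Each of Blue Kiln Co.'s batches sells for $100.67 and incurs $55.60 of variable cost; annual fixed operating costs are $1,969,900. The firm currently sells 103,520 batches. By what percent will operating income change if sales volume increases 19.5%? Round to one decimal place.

+33.7%

Contribution at this volume is 103,520 × $45.07 = $4,665,646.40.
Subtracting fixed costs: EBIT = $4,665,646.40 − $1,969,900 = $2,695,746.40.
Degree of operating leverage = $4,665,646.40 / $2,695,746.40 = 1.7307.
Operating income changes by 1.7307 × +19.5% = +33.7%.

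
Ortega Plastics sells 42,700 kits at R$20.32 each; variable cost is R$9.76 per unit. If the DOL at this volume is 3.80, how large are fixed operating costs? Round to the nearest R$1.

R$332,251

At 42,700 units, contribution = 42,700 × R$10.56 = R$450,912.00.
DOL = contribution / EBIT, so EBIT = R$450,912.00 / 3.80 = R$118,661.05.
And FC = contribution − EBIT = R$450,912.00 − R$118,661.05 = R$332,251.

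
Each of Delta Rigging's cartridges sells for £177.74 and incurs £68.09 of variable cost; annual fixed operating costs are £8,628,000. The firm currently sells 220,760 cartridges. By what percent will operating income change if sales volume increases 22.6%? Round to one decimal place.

Contribution at this volume is 220,760 × £109.65 = £24,206,334.00.
EBIT = £24,206,334.00 − £8,628,000 = £15,578,334.00.
Degree of operating leverage = £24,206,334.00 / £15,578,334.00 = 1.5538.
Operating income changes by 1.5538 × +22.6% = +35.1%.

+35.1%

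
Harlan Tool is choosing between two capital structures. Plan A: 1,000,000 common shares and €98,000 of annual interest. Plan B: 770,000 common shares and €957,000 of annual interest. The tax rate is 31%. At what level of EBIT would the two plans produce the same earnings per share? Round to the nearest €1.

Set EPS_A = EPS_B: (EBIT − €98,000)(1 − 0.31) ÷ 1,000,000 = (EBIT − €957,000)(1 − 0.31) ÷ 770,000.
The (1 − t) factor cancels: (EBIT − 98,000) × 770,000 = (EBIT − 957,000) × 1,000,000.
Solving, EBIT = (957,000·1,000,000 − 98,000·770,000) / (1,000,000 − 770,000) = 881,540,000,000 / 230,000 = 3,832,782.61.

€3,832,783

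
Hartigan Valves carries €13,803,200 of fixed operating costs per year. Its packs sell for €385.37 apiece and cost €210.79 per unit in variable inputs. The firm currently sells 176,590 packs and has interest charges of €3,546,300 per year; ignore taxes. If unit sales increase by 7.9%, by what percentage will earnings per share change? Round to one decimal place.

Total contribution margin = 176,590 × €174.58 = €30,829,082.20.
Subtracting fixed costs: EBIT = €30,829,082.20 − €13,803,200 = €17,025,882.20.
Interest = €3,546,300.00, so EBIT − I = €13,479,582.20.
DCL = total CM / (EBIT − I) = €30,829,082.20 / €13,479,582.20 = 2.2871.
%ΔEPS = DCL × %ΔSales = 2.2871 × +7.9% = +18.1%.

+18.1%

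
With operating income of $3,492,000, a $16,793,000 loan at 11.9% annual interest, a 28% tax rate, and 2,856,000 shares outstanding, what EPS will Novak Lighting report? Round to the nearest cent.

$0.38

Interest = $1,998,367.00, so EBT = $3,492,000 − $1,998,367.00 = $1,493,633.00.
After tax at 28%: net income = $1,493,633.00 × 0.72 = $1,075,415.76.
Per share: $1,075,415.76 / 2,856,000 shares = $0.38.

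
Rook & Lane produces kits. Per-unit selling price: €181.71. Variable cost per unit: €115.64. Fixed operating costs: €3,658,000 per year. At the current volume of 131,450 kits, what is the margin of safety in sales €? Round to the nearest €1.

Each unit contributes €181.71 − €115.64 = €66.07. Break-even units = €3,658,000 ÷ €66.07 = 55,365.52; break-even revenue = 55,365.52 × €181.71 = €10,060,468.90.
Actual sales revenue = 131,450 × €181.71 = €23,885,779.50.
Margin of safety = €23,885,779.50 − €10,060,468.90 = €13,825,311.

€13,825,311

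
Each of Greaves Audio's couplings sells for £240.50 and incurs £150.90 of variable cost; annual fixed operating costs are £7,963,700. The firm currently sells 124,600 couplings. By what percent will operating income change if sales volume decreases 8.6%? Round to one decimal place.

-30.0%

Total contribution margin = 124,600 × £89.60 = £11,164,160.00.
EBIT = £11,164,160.00 − £7,963,700 = £3,200,460.00.
So DOL = total CM / EBIT = £11,164,160.00 / £3,200,460.00 = 3.4883.
Operating income changes by 3.4883 × -8.6% = -30.0%.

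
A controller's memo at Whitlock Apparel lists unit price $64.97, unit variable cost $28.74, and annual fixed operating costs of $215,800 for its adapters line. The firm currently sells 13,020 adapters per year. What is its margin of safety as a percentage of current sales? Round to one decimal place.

54.3%

Contribution margin per unit = $64.97 − $28.74 = $36.23. Break-even units = $215,800 ÷ $36.23 = 5,956.39; break-even revenue = 5,956.39 × $64.97 = $386,986.64.
Current sales = 13,020 × $64.97 = $845,909.40.
Margin of safety = ($845,909.40 − $386,986.64) ÷ $845,909.40 = 54.3%.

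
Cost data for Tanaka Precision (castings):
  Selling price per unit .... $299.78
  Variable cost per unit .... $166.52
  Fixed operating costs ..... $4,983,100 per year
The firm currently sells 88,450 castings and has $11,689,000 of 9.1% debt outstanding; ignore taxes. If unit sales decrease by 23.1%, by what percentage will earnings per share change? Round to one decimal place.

-47.4%

At 88,450 units, contribution = 88,450 × $133.26 = $11,786,847.00.
Subtracting fixed costs: EBIT = $11,786,847.00 − $4,983,100 = $6,803,747.00.
Interest = $1,063,699.00, so EBIT − I = $5,740,048.00.
DCL = total CM / (EBIT − I) = $11,786,847.00 / $5,740,048.00 = 2.0534.
EPS therefore changes by 2.0534 × (-23.1%) = -47.4%.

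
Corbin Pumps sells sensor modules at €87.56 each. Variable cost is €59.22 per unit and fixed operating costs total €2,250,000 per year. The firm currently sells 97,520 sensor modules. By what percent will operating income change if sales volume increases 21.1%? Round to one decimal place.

Contribution at this volume is 97,520 × €28.34 = €2,763,716.80.
Subtracting fixed costs: EBIT = €2,763,716.80 − €2,250,000 = €513,716.80.
So DOL = total CM / EBIT = €2,763,716.80 / €513,716.80 = 5.3798.
Operating income changes by 5.3798 × +21.1% = +113.5%.

+113.5%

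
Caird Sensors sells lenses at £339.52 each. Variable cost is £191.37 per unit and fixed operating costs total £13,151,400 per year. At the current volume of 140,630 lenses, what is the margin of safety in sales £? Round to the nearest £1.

£17,607,222

Contribution margin per unit = £339.52 − £191.37 = £148.15. Break-even units = £13,151,400 ÷ £148.15 = 88,770.84; break-even revenue = 88,770.84 × £339.52 = £30,139,475.72.
Current sales = 140,630 × £339.52 = £47,746,697.60.
Margin of safety = £47,746,697.60 − £30,139,475.72 = £17,607,222.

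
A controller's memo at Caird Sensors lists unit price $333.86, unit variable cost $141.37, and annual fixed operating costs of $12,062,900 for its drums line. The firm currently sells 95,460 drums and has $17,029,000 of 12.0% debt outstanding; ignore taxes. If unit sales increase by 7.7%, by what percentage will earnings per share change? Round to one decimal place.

+33.1%

Contribution at this volume is 95,460 × $192.49 = $18,375,095.40.
EBIT = $18,375,095.40 − $12,062,900 = $6,312,195.40.
Interest = $2,043,480.00, so EBIT − I = $4,268,715.40.
Degree of combined leverage = contribution ÷ (EBIT − I) = $18,375,095.40 ÷ $4,268,715.40 = 4.3046.
%ΔEPS = DCL × %ΔSales = 4.3046 × +7.7% = +33.1%.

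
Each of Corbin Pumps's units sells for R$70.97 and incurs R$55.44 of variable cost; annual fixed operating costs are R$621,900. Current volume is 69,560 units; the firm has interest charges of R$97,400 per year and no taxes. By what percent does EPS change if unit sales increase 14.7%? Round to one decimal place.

Total contribution margin = 69,560 × R$15.53 = R$1,080,266.80.
EBIT = R$1,080,266.80 − R$621,900 = R$458,366.80.
After interest of R$97,400.00, pre-tax earnings = R$360,966.80.
Degree of combined leverage = contribution ÷ (EBIT − I) = R$1,080,266.80 ÷ R$360,966.80 = 2.9927.
EPS therefore changes by 2.9927 × (+14.7%) = +44.0%.

+44.0%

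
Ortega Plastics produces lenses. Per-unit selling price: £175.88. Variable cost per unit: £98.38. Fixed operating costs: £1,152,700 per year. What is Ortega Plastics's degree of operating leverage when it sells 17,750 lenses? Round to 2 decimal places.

6.17

Total contribution margin = 17,750 × £77.50 = £1,375,625.00.
EBIT = £1,375,625.00 − £1,152,700 = £222,925.00.
DOL = contribution ÷ EBIT = £1,375,625.00 ÷ £222,925.00 = 6.1708.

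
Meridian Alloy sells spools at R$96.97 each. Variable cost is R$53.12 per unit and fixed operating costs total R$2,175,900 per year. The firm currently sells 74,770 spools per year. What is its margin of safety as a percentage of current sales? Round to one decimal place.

33.6%

Contribution margin per unit = R$96.97 − R$53.12 = R$43.85. Break-even units = R$2,175,900 ÷ R$43.85 = 49,621.44; break-even revenue = 49,621.44 × R$96.97 = R$4,811,790.72.
Current sales = 74,770 × R$96.97 = R$7,250,446.90.
Margin of safety = (R$7,250,446.90 − R$4,811,790.72) ÷ R$7,250,446.90 = 33.6%.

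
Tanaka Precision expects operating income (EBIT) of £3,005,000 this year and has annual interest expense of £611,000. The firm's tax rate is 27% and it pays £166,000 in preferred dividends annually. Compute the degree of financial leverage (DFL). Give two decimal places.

Annual interest charges come to £611,000.00.
Preferred dividends grossed up pre-tax: £166,000 / (1 − 0.27) = £227,397.26.
DFL = EBIT ÷ [EBIT − I − D_p/(1−t)] = £3,005,000 ÷ [£3,005,000 − £611,000.00 − £227,397.26] = £3,005,000 ÷ £2,166,602.74 = 1.3870.

1.39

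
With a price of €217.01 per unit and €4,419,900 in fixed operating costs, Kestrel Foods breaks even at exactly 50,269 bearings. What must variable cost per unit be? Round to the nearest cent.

€129.09

Contribution per unit must be FC / Q = €4,419,900 / 50,269 = €87.9250.
Variable cost per unit = €217.01 − €87.9250 = €129.09.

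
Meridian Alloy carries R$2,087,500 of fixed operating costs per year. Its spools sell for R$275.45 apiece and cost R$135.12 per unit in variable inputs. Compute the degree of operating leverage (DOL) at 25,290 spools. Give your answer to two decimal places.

2.43

Total contribution margin = 25,290 × R$140.33 = R$3,548,945.70.
Subtracting fixed costs: EBIT = R$3,548,945.70 − R$2,087,500 = R$1,461,445.70.
So DOL = total CM / EBIT = R$3,548,945.70 / R$1,461,445.70 = 2.4284.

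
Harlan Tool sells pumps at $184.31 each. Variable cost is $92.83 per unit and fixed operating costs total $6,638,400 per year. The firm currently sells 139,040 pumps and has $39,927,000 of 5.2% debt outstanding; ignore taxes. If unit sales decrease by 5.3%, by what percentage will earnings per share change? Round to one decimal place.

-16.8%

Contribution at this volume is 139,040 × $91.48 = $12,719,379.20.
Subtracting fixed costs: EBIT = $12,719,379.20 − $6,638,400 = $6,080,979.20.
After interest of $2,076,204.00, pre-tax earnings = $4,004,775.20.
DCL = total CM / (EBIT − I) = $12,719,379.20 / $4,004,775.20 = 3.1761.
EPS therefore changes by 3.1761 × (-5.3%) = -16.8%.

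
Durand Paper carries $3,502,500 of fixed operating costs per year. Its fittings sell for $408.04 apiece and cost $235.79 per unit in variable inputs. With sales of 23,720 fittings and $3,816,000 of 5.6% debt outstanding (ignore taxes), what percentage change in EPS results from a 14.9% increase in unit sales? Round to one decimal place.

Total contribution margin = 23,720 × $172.25 = $4,085,770.00.
Operating income = contribution − fixed costs = $4,085,770.00 − $3,502,500 = $583,270.00.
After interest of $213,696.00, pre-tax earnings = $369,574.00.
DCL = total CM / (EBIT − I) = $4,085,770.00 / $369,574.00 = 11.0554.
EPS therefore changes by 11.0554 × (+14.9%) = +164.7%.

+164.7%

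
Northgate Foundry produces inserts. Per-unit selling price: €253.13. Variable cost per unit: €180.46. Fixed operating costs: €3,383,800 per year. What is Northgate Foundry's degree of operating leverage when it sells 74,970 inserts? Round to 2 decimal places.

2.64

At 74,970 units, contribution = 74,970 × €72.67 = €5,448,069.90.
Subtracting fixed costs: EBIT = €5,448,069.90 − €3,383,800 = €2,064,269.90.
Degree of operating leverage = €5,448,069.90 / €2,064,269.90 = 2.6392.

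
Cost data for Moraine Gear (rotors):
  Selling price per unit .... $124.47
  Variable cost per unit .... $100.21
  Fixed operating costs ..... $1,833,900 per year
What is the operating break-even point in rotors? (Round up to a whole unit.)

Each unit contributes $124.47 − $100.21 = $24.26.
Break-even Q = $1,833,900 / $24.26 = 75,593.57 → 75,594 rotors.

75,594 rotors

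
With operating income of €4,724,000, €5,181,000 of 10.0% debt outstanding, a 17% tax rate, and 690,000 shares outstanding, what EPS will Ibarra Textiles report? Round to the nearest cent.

€5.06

Interest = €518,100.00, so EBT = €4,724,000 − €518,100.00 = €4,205,900.00.
Net income = €4,205,900.00 × (1 − 0.17) = €3,490,897.00.
Per share: €3,490,897.00 / 690,000 shares = €5.06.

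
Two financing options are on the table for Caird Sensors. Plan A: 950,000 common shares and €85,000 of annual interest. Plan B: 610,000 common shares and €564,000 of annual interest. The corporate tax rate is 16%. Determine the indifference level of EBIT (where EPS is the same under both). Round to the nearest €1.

Set EPS_A = EPS_B: (EBIT − €85,000)(1 − 0.16) ÷ 950,000 = (EBIT − €564,000)(1 − 0.16) ÷ 610,000.
The (1 − t) factor cancels: (EBIT − 85,000) × 610,000 = (EBIT − 564,000) × 950,000.
Solving, EBIT = (564,000·950,000 − 85,000·610,000) / (950,000 − 610,000) = 483,950,000,000 / 340,000 = 1,423,382.35.

€1,423,382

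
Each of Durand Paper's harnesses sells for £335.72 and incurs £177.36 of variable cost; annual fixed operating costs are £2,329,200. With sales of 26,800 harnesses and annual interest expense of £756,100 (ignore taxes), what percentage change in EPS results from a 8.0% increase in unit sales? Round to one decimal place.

Total contribution margin = 26,800 × £158.36 = £4,244,048.00.
Operating income = contribution − fixed costs = £4,244,048.00 − £2,329,200 = £1,914,848.00.
Interest = £756,100.00, so EBIT − I = £1,158,748.00.
Degree of combined leverage = contribution ÷ (EBIT − I) = £4,244,048.00 ÷ £1,158,748.00 = 3.6626.
EPS therefore changes by 3.6626 × (+8.0%) = +29.3%.

+29.3%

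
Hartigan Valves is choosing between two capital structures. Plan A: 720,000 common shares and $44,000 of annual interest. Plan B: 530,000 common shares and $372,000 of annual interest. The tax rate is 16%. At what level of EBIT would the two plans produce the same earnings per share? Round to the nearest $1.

$1,286,947

At indifference, (EBIT − 44,000)(1 − t)/720,000 = (EBIT − 372,000)(1 − t)/530,000.
Cancelling (1 − t) and cross-multiplying: 530,000·(EBIT − 44,000) = 720,000·(EBIT − 372,000).
EBIT × (720,000 − 530,000) = 372,000 × 720,000 − 44,000 × 530,000 = 244,520,000,000, so EBIT = 244,520,000,000 ÷ 190,000 = 1,286,947.37.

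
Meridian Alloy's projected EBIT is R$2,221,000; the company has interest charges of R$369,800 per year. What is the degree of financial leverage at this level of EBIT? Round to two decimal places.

1.20

Interest = R$369,800.00.
DFL = EBIT ÷ (EBIT − I) = R$2,221,000 ÷ (R$2,221,000 − R$369,800.00) = R$2,221,000 ÷ R$1,851,200.00 = 1.1998.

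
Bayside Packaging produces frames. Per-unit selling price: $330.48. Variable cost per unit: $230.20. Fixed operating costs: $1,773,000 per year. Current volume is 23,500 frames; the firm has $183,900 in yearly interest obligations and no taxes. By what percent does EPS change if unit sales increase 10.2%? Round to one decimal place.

Total contribution margin = 23,500 × $100.28 = $2,356,580.00.
Operating income = contribution − fixed costs = $2,356,580.00 − $1,773,000 = $583,580.00.
Interest = $183,900.00, so EBIT − I = $399,680.00.
Degree of combined leverage = contribution ÷ (EBIT − I) = $2,356,580.00 ÷ $399,680.00 = 5.8962.
EPS therefore changes by 5.8962 × (+10.2%) = +60.1%.

+60.1%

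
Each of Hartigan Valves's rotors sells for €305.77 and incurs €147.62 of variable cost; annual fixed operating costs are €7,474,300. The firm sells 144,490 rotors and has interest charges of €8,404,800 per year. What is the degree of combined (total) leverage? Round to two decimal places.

At 144,490 units, contribution = 144,490 × €158.15 = €22,851,093.50.
EBIT = €22,851,093.50 − €7,474,300 = €15,376,793.50. Interest = €8,404,800.00, so EBIT − I = €6,971,993.50.
Degree of total leverage = total CM / (EBIT − interest) = €22,851,093.50 / €6,971,993.50 = 3.2776.

3.28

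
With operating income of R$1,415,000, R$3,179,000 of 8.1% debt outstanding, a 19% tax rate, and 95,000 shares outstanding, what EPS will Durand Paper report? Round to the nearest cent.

R$9.87

Pre-tax income = R$1,415,000 − R$257,499.00 = R$1,157,501.00.
After tax at 19%: net income = R$1,157,501.00 × 0.81 = R$937,575.81.
Per share: R$937,575.81 / 95,000 shares = R$9.87.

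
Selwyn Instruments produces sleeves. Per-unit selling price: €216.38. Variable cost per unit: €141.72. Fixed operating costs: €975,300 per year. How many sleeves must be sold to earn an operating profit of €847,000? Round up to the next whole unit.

Unit CM = price − variable cost = €216.38 − €141.72 = €74.66.
Need Q such that Q × €74.66 − €975,300 = €847,000, i.e. Q = €1,822,300 / €74.66 = 24,407.98 → 24,408.

24,408 sleeves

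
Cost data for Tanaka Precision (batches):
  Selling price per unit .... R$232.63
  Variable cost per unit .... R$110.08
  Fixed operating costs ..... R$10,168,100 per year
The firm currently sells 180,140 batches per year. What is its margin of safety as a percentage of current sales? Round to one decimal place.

Each unit contributes R$232.63 − R$110.08 = R$122.55. Break-even units = R$10,168,100 ÷ R$122.55 = 82,971.03; break-even revenue = 82,971.03 × R$232.63 = R$19,301,551.23.
Actual sales revenue = 180,140 × R$232.63 = R$41,905,968.20.
Margin of safety = (R$41,905,968.20 − R$19,301,551.23) ÷ R$41,905,968.20 = 53.9%.

53.9%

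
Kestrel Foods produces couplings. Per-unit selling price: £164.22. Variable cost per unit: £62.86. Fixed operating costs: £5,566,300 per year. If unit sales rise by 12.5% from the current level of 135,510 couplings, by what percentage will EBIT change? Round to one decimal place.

Total contribution margin = 135,510 × £101.36 = £13,735,293.60.
EBIT = £13,735,293.60 − £5,566,300 = £8,168,993.60.
So DOL = total CM / EBIT = £13,735,293.60 / £8,168,993.60 = 1.6814.
Operating income changes by 1.6814 × +12.5% = +21.0%.

+21.0%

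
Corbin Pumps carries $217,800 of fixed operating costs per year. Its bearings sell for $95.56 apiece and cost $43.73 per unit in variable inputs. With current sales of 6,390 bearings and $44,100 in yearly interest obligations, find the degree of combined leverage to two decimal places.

Total contribution margin = 6,390 × $51.83 = $331,193.70.
Subtracting fixed costs: EBIT = $331,193.70 − $217,800 = $113,393.70. Interest = $44,100.00, so EBIT − I = $69,293.70.
DCL = contribution ÷ (EBIT − I) = $331,193.70 ÷ $69,293.70 = 4.7796.

4.78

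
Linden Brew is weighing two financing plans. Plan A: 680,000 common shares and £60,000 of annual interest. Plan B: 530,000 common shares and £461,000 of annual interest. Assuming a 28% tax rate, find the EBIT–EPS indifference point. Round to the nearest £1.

Set EPS_A = EPS_B: (EBIT − £60,000)(1 − 0.28) ÷ 680,000 = (EBIT − £461,000)(1 − 0.28) ÷ 530,000.
Cancelling (1 − t) and cross-multiplying: 530,000·(EBIT − 60,000) = 680,000·(EBIT − 461,000).
EBIT × (680,000 − 530,000) = 461,000 × 680,000 − 60,000 × 530,000 = 281,680,000,000, so EBIT = 281,680,000,000 ÷ 150,000 = 1,877,866.67.

£1,877,867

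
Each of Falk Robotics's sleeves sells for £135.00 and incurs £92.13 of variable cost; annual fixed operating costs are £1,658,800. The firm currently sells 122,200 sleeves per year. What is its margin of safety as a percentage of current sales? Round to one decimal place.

Contribution margin per unit = £135.00 − £92.13 = £42.87. Break-even units = £1,658,800 ÷ £42.87 = 38,693.73; break-even revenue = 38,693.73 × £135.00 = £5,223,652.90.
Actual sales revenue = 122,200 × £135.00 = £16,497,000.00.
Margin of safety = (£16,497,000.00 − £5,223,652.90) ÷ £16,497,000.00 = 68.3%.

68.3%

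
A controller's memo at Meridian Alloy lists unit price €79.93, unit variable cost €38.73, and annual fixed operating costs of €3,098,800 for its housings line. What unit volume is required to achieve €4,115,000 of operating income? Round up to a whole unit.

175,093 housings

Contribution margin per unit = €79.93 − €38.73 = €41.20.
Required volume = (fixed costs + target profit) ÷ CM = (€3,098,800 + €4,115,000) ÷ €41.20 = 175,092.23, so 175,093 housings.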